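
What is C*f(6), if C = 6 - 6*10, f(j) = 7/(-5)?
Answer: 378/5 ≈ 75.600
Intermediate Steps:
f(j) = -7/5 (f(j) = 7*(-⅕) = -7/5)
C = -54 (C = 6 - 60 = -54)
C*f(6) = -54*(-7/5) = 378/5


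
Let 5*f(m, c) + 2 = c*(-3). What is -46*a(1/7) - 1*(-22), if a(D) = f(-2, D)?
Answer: 1552/35 ≈ 44.343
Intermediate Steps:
f(m, c) = -⅖ - 3*c/5 (f(m, c) = -⅖ + (c*(-3))/5 = -⅖ + (-3*c)/5 = -⅖ - 3*c/5)
a(D) = -⅖ - 3*D/5
-46*a(1/7) - 1*(-22) = -46*(-⅖ - ⅗/7) - 1*(-22) = -46*(-⅖ - ⅗*⅐) + 22 = -46*(-⅖ - 3/35) + 22 = -46*(-17/35) + 22 = 782/35 + 22 = 1552/35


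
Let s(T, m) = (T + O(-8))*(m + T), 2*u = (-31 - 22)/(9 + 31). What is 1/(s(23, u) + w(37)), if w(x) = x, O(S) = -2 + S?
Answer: 80/26191 ≈ 0.0030545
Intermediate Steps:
u = -53/80 (u = ((-31 - 22)/(9 + 31))/2 = (-53/40)/2 = (-53*1/40)/2 = (1/2)*(-53/40) = -53/80 ≈ -0.66250)
s(T, m) = (-10 + T)*(T + m) (s(T, m) = (T + (-2 - 8))*(m + T) = (T - 10)*(T + m) = (-10 + T)*(T + m))
1/(s(23, u) + w(37)) = 1/((23**2 - 10*23 - 10*(-53/80) + 23*(-53/80)) + 37) = 1/((529 - 230 + 53/8 - 1219/80) + 37) = 1/(23231/80 + 37) = 1/(26191/80) = 80/26191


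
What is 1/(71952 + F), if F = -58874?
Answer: 1/13078 ≈ 7.6464e-5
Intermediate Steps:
1/(71952 + F) = 1/(71952 - 58874) = 1/13078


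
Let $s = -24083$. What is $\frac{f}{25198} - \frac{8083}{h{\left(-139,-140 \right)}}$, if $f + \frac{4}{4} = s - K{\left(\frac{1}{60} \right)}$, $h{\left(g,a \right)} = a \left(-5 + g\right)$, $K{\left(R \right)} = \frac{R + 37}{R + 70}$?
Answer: $- \frac{1447705627517}{1067036523840} \approx -1.3568$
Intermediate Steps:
$K{\left(R \right)} = \frac{37 + R}{70 + R}$
$f = - \frac{101179105}{4201}$ ($f = -1 - \left(24083 + \frac{37 + \frac{1}{60}}{70 + \frac{1}{60}}\right) = -1 - \left(24083 + \frac{1}{\frac{4201}{60}} \cdot \frac{2221}{60}\right) = -1 - \left(24083 + \frac{60}{4201} \cdot \frac{2221}{60}\right) = -1 - \frac{101174904}{4201} = - \frac{101179105}{4201} \approx -24085.0$)
$\frac{f}{25198} - \frac{8083}{h{\left(-139,-140 \right)}} = - \frac{101179105}{4201 \cdot 25198} - \frac{8083}{\left(-140\right) \left(-5 - 139\right)} = \left(- \frac{101179105}{4201}\right) \frac{1}{25198} - \frac{8083}{\left(-140\right) \left(-144\right)} = - \frac{101179105}{105856798} - \frac{8083}{20160} = - \frac{1447705627517}{1067036523840}$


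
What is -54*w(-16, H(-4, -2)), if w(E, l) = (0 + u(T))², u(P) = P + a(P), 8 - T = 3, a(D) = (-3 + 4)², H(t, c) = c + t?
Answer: -1944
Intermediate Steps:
a(D) = 1 (a(D) = 1² = 1)
T = 5 (T = 8 - 1*3 = 8 - 3 = 5)
u(P) = 1 + P (u(P) = P + 1 = 1 + P)
w(E, l) = 36 (w(E, l) = (0 + (1 + 5))² = (0 + 6)² = 6² = 36)
-54*w(-16, H(-4, -2)) = -54*36 = -1944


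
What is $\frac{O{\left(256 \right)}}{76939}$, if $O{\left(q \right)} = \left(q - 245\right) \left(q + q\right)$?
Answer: $\frac{5632}{76939} \approx 0.073201$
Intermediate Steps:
$O{\left(q \right)} = 2 q \left(-245 + q\right)$ ($O{\left(q \right)} = \left(-245 + q\right) 2 q = 2 q \left(-245 + q\right)$)
$\frac{O{\left(256 \right)}}{76939} = \frac{2 \cdot 256 \left(-245 + 256\right)}{76939} = 2 \cdot 256 \cdot 11 \cdot \frac{1}{76939} = 5632 \cdot \frac{1}{76939} = \frac{5632}{76939}$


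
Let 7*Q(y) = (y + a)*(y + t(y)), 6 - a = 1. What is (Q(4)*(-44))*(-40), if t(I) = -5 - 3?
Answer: -63360/7 ≈ -9051.4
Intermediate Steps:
t(I) = -8
a = 5 (a = 6 - 1*1 = 6 - 1 = 5)
Q(y) = (-8 + y)*(5 + y)/7 (Q(y) = ((y + 5)*(y - 8))/7 = ((5 + y)*(-8 + y))/7 = ((-8 + y)*(5 + y))/7 = (-8 + y)*(5 + y)/7)
(Q(4)*(-44))*(-40) = ((-40/7 - 3/7*4 + (⅐)*4²)*(-44))*(-40) = ((-40/7 - 12/7 + (⅐)*16)*(-44))*(-40) = ((-40/7 - 12/7 + 16/7)*(-44))*(-40) = -36/7*(-44)*(-40) = (1584/7)*(-40) = -63360/7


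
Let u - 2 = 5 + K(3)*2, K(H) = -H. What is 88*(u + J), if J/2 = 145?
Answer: 25608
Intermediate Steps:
J = 290 (J = 2*145 = 290)
u = 1 (u = 2 + (5 - 1*3*2) = 2 + (5 - 3*2) = 2 + (5 - 6) = 2 - 1 = 1)
88*(u + J) = 88*(1 + 290) = 88*291 = 25608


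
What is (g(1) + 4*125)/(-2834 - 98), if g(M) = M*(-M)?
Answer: -499/2932 ≈ -0.17019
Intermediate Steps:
g(M) = -M²
(g(1) + 4*125)/(-2834 - 98) = (-1*1² + 4*125)/(-2834 - 98) = (-1*1 + 500)/(-2932) = (-1 + 500)*(-1/2932) = 499*(-1/2932) = -499/2932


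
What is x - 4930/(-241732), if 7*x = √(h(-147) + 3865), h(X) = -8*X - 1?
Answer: 2465/120866 + 12*√35/7 ≈ 10.162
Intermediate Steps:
h(X) = -1 - 8*X
x = 12*√35/7 (x = √((-1 - 8*(-147)) + 3865)/7 = √((-1 + 1176) + 3865)/7 = √(1175 + 3865)/7 = √5040/7 = (12*√35)/7 = 12*√35/7 ≈ 10.142)
x - 4930/(-241732) = 12*√35/7 - 4930/(-241732) = 12*√35/7 - 4930*(-1)/241732 = 12*√35/7 - 1*(-2465/120866) = 12*√35/7 + 2465/120866 = 2465/120866 + 12*√35/7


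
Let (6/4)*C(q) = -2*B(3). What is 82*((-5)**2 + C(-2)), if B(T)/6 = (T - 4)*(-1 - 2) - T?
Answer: 2050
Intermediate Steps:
B(T) = 72 - 24*T (B(T) = 6*((T - 4)*(-1 - 2) - T) = 6*((-4 + T)*(-3) - T) = 6*((12 - 3*T) - T) = 6*(12 - 4*T) = 72 - 24*T)
C(q) = 0 (C(q) = 2*(-2*(72 - 24*3))/3 = 2*(-2*(72 - 72))/3 = 2*(-2*0)/3 = (2/3)*0 = 0)
82*((-5)**2 + C(-2)) = 82*((-5)**2 + 0) = 82*(25 + 0) = 82*25 = 2050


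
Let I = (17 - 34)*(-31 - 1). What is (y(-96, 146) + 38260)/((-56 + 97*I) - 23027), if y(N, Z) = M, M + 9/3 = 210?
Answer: 38467/29685 ≈ 1.2958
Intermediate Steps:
M = 207 (M = -3 + 210 = 207)
y(N, Z) = 207
I = 544 (I = -17*(-32) = 544)
(y(-96, 146) + 38260)/((-56 + 97*I) - 23027) = (207 + 38260)/((-56 + 97*544) - 23027) = 38467/((-56 + 52768) - 23027) = 38467/(52712 - 23027) = 38467/29685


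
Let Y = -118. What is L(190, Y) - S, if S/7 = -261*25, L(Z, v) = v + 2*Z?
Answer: 45937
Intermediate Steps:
S = -45675 (S = 7*(-261*25) = 7*(-6525) = -45675)
L(190, Y) - S = (-118 + 2*190) - 1*(-45675) = (-118 + 380) + 45675 = 262 + 45675 = 45937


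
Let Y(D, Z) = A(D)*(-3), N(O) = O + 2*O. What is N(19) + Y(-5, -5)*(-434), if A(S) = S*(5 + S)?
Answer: 57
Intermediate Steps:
N(O) = 3*O
Y(D, Z) = -3*D*(5 + D) (Y(D, Z) = (D*(5 + D))*(-3) = -3*D*(5 + D))
N(19) + Y(-5, -5)*(-434) = 3*19 - 3*(-5)*(5 - 5)*(-434) = 57 - 3*(-5)*0*(-434) = 57 + 0*(-434) = 57 + 0 = 57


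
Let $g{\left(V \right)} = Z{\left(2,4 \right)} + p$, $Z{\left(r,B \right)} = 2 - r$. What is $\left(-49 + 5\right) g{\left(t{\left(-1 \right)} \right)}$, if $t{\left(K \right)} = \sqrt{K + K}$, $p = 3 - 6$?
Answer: $132$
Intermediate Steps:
$p = -3$ ($p = 3 - 6 = -3$)
$t{\left(K \right)} = \sqrt{2} \sqrt{K}$ ($t{\left(K \right)} = \sqrt{2 K} = \sqrt{2} \sqrt{K}$)
$g{\left(V \right)} = -3$ ($g{\left(V \right)} = \left(2 - 2\right) - 3 = 0 - 3 = -3$)
$\left(-49 + 5\right) g{\left(t{\left(-1 \right)} \right)} = \left(-49 + 5\right) \left(-3\right) = \left(-44\right) \left(-3\right) = 132$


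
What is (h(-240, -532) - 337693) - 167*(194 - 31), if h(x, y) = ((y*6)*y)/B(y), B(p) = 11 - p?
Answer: -65483386/181 ≈ -3.6179e+5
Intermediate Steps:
h(x, y) = 6*y**2/(11 - y) (h(x, y) = ((y*6)*y)/(11 - y) = ((6*y)*y)/(11 - y) = (6*y**2)/(11 - y) = 6*y**2/(11 - y))
(h(-240, -532) - 337693) - 167*(194 - 31) = (-6*(-532)**2/(-11 - 532) - 337693) - 167*(194 - 31) = (-6*283024/(-543) - 337693) - 167*163 = (-6*283024*(-1/543) - 337693) - 27221 = (566048/181 - 337693) - 27221 = -60556385/181 - 27221 = -65483386/181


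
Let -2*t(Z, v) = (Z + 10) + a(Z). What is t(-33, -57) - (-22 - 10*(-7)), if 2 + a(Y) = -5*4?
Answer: -51/2 ≈ -25.500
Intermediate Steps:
a(Y) = -22 (a(Y) = -2 - 5*4 = -2 - 20 = -22)
t(Z, v) = 6 - Z/2 (t(Z, v) = -((Z + 10) - 22)/2 = -((10 + Z) - 22)/2 = -(-12 + Z)/2 = 6 - Z/2)
t(-33, -57) - (-22 - 10*(-7)) = (6 - ½*(-33)) - (-22 - 10*(-7)) = (6 + 33/2) - (-22 + 70) = 45/2 - 1*48 = 45/2 - 48 = -51/2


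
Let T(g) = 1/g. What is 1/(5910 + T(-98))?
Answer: 98/579179 ≈ 0.00016921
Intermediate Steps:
1/(5910 + T(-98)) = 1/(5910 + 1/(-98)) = 1/(5910 - 1/98) = 1/(579179/98) = 98/579179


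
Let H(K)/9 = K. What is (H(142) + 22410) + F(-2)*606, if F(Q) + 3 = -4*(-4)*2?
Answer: 41262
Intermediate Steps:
F(Q) = 29 (F(Q) = -3 - 4*(-4)*2 = -3 + 16*2 = -3 + 32 = 29)
H(K) = 9*K
(H(142) + 22410) + F(-2)*606 = (9*142 + 22410) + 29*606 = (1278 + 22410) + 17574 = 23688 + 17574 = 41262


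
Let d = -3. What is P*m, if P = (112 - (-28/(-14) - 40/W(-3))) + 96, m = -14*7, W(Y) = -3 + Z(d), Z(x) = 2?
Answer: -16268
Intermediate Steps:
W(Y) = -1 (W(Y) = -3 + 2 = -1)
m = -98
P = 166 (P = (112 - (-28/(-14) - 40/(-1))) + 96 = (112 - (-28*(-1/14) - 40*(-1))) + 96 = (112 - (2 + 40)) + 96 = (112 - 1*42) + 96 = (112 - 42) + 96 = 70 + 96 = 166)
P*m = 166*(-98) = -16268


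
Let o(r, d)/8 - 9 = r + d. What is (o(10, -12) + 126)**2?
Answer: 33124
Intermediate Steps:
o(r, d) = 72 + 8*d + 8*r (o(r, d) = 72 + 8*(r + d) = 72 + 8*(d + r) = 72 + (8*d + 8*r) = 72 + 8*d + 8*r)
(o(10, -12) + 126)**2 = ((72 + 8*(-12) + 8*10) + 126)**2 = ((72 - 96 + 80) + 126)**2 = (56 + 126)**2 = 182**2 = 33124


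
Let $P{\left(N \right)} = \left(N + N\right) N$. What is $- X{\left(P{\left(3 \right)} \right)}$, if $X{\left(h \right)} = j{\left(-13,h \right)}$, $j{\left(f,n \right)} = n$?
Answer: $-18$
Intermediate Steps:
$P{\left(N \right)} = 2 N^{2}$ ($P{\left(N \right)} = 2 N N = 2 N^{2}$)
$X{\left(h \right)} = h$
$- X{\left(P{\left(3 \right)} \right)} = - 2 \cdot 3^{2} = - 2 \cdot 9 = \left(-1\right) 18 = -18$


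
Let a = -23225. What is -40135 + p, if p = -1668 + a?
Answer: -65028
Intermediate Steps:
p = -24893 (p = -1668 - 23225 = -24893)
-40135 + p = -40135 - 24893 = -65028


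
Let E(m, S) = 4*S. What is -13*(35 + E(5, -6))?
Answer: -143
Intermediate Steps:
-13*(35 + E(5, -6)) = -13*(35 + 4*(-6)) = -13*(35 - 24) = -13*11 = -143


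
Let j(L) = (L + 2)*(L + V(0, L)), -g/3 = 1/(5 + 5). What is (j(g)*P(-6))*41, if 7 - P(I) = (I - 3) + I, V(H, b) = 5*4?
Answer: 1510399/50 ≈ 30208.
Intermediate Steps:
V(H, b) = 20
g = -3/10 (g = -3/(5 + 5) = -3/10 ≈ -0.30000)
P(I) = 10 - 2*I (P(I) = 7 - ((I - 3) + I) = 7 - ((-3 + I) + I) = 7 - (-3 + 2*I) = 7 + (3 - 2*I) = 10 - 2*I)
j(L) = (2 + L)*(20 + L) (j(L) = (L + 2)*(L + 20) = (2 + L)*(20 + L))
(j(g)*P(-6))*41 = ((40 + (-3/10)**2 + 22*(-3/10))*(10 - 2*(-6)))*41 = ((40 + 9/100 - 33/5)*(10 + 12))*41 = ((3349/100)*22)*41 = (36839/50)*41 = 1510399/50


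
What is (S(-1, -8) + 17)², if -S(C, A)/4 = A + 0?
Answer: 2401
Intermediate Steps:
S(C, A) = -4*A (S(C, A) = -4*(A + 0) = -4*A)
(S(-1, -8) + 17)² = (-4*(-8) + 17)² = (32 + 17)² = 49² = 2401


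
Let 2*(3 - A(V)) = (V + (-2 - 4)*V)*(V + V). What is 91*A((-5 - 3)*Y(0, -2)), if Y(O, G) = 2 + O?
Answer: 116753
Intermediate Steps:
A(V) = 3 + 5*V**2 (A(V) = 3 - (V + (-2 - 4)*V)*(V + V)/2 = 3 - (V - 6*V)*2*V/2 = 3 - (-5*V)*2*V/2 = 3 - (-5)*V**2 = 3 + 5*V**2)
91*A((-5 - 3)*Y(0, -2)) = 91*(3 + 5*((-5 - 3)*(2 + 0))**2) = 91*(3 + 5*(-8*2)**2) = 91*(3 + 5*(-16)**2) = 91*(3 + 5*256) = 91*(3 + 1280) = 91*1283 = 116753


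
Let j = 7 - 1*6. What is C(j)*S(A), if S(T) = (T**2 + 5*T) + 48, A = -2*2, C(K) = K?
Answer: 44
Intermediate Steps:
j = 1 (j = 7 - 6 = 1)
A = -4
S(T) = 48 + T**2 + 5*T
C(j)*S(A) = 1*(48 + (-4)**2 + 5*(-4)) = 1*(48 + 16 - 20) = 1*44 = 44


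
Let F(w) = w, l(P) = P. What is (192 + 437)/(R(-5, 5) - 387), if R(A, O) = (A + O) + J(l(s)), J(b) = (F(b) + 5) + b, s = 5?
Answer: -629/372 ≈ -1.6909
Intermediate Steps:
J(b) = 5 + 2*b (J(b) = (b + 5) + b = (5 + b) + b = 5 + 2*b)
R(A, O) = 15 + A + O (R(A, O) = (A + O) + (5 + 2*5) = (A + O) + (5 + 10) = (A + O) + 15 = 15 + A + O)
(192 + 437)/(R(-5, 5) - 387) = (192 + 437)/((15 - 5 + 5) - 387) = 629/(15 - 387) = 629/(-372) = 629*(-1/372) = -629/372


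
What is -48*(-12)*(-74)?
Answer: -42624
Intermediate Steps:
-48*(-12)*(-74) = 576*(-74) = -42624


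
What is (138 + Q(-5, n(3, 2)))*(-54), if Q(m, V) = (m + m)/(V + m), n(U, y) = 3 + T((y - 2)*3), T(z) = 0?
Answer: -7722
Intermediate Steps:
n(U, y) = 3 (n(U, y) = 3 + 0 = 3)
Q(m, V) = 2*m/(V + m) (Q(m, V) = (2*m)/(V + m) = 2*m/(V + m))
(138 + Q(-5, n(3, 2)))*(-54) = (138 + 2*(-5)/(3 - 5))*(-54) = (138 + 2*(-5)/(-2))*(-54) = (138 + 2*(-5)*(-1/2))*(-54) = (138 + 5)*(-54) = 143*(-54) = -7722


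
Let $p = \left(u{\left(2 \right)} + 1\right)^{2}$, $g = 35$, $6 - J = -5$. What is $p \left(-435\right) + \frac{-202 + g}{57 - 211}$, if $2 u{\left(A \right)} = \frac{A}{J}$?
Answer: $- \frac{875123}{1694} \approx -516.6$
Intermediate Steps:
$J = 11$ ($J = 6 - -5 = 6 + 5 = 11$)
$u{\left(A \right)} = \frac{A}{22}$ ($u{\left(A \right)} = \frac{A \frac{1}{11}}{2} = \frac{\frac{1}{11} A}{2} = \frac{A}{22}$)
$p = \frac{144}{121}$ ($p = \left(\frac{1}{22} \cdot 2 + 1\right)^{2} = \left(\frac{1}{11} + 1\right)^{2} = \left(\frac{12}{11}\right)^{2} = \frac{144}{121} \approx 1.1901$)
$p \left(-435\right) + \frac{-202 + g}{57 - 211} = \frac{144}{121} \left(-435\right) + \frac{-202 + 35}{57 - 211} = - \frac{62640}{121} - \frac{167}{-154} = - \frac{62640}{121} - - \frac{167}{154} = - \frac{62640}{121} + \frac{167}{154} = - \frac{875123}{1694}$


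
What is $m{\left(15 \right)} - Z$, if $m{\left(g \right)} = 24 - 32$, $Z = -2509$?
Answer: $2501$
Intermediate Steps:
$m{\left(g \right)} = -8$ ($m{\left(g \right)} = 24 - 32 = -8$)
$m{\left(15 \right)} - Z = -8 - -2509 = -8 + 2509 = 2501$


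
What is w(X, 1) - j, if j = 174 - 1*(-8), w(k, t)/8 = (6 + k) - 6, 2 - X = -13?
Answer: -62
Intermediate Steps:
X = 15 (X = 2 - 1*(-13) = 2 + 13 = 15)
w(k, t) = 8*k (w(k, t) = 8*((6 + k) - 6) = 8*k)
j = 182 (j = 174 + 8 = 182)
w(X, 1) - j = 8*15 - 1*182 = 120 - 182 = -62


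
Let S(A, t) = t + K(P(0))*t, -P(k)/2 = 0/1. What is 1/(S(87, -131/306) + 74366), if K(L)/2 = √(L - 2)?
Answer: 773699410/57536599115057 + 8908*I*√2/57536599115057 ≈ 1.3447e-5 + 2.1895e-10*I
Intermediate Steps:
P(k) = 0 (P(k) = -0/1 = -0 = -2*0 = 0)
K(L) = 2*√(-2 + L) (K(L) = 2*√(L - 2) = 2*√(-2 + L))
S(A, t) = t + 2*I*t*√2 (S(A, t) = t + (2*√(-2 + 0))*t = t + (2*√(-2))*t = t + (2*(I*√2))*t = t + (2*I*√2)*t = t + 2*I*t*√2)
1/(S(87, -131/306) + 74366) = 1/((-131/306)*(1 + 2*I*√2) + 74366) = 1/((-131*1/306)*(1 + 2*I*√2) + 74366) = 1/(-131*(1 + 2*I*√2)/306 + 74366) = 1/((-131/306 - 131*I*√2/153) + 74366) = 1/(22755865/306 - 131*I*√2/153)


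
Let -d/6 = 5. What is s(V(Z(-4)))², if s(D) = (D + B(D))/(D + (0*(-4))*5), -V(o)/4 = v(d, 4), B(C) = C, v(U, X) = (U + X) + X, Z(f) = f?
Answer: 4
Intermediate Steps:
d = -30 (d = -6*5 = -30)
v(U, X) = U + 2*X
V(o) = 88 (V(o) = -4*(-30 + 2*4) = -4*(-30 + 8) = -4*(-22) = 88)
s(D) = 2 (s(D) = (D + D)/(D + (0*(-4))*5) = (2*D)/(D + 0*5) = (2*D)/(D + 0) = (2*D)/D = 2)
s(V(Z(-4)))² = 2² = 4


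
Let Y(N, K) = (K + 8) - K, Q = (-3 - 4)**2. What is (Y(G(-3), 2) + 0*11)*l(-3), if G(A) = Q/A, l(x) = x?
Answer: -24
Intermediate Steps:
Q = 49 (Q = (-7)**2 = 49)
G(A) = 49/A
Y(N, K) = 8 (Y(N, K) = (8 + K) - K = 8)
(Y(G(-3), 2) + 0*11)*l(-3) = (8 + 0*11)*(-3) = (8 + 0)*(-3) = 8*(-3) = -24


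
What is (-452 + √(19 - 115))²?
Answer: 204208 - 3616*I*√6 ≈ 2.0421e+5 - 8857.4*I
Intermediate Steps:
(-452 + √(19 - 115))² = (-452 + √(-96))² = (-452 + 4*I*√6)²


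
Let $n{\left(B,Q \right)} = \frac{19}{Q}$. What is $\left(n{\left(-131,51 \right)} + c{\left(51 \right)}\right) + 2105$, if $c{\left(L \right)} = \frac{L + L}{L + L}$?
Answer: $\frac{107425}{51} \approx 2106.4$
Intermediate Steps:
$c{\left(L \right)} = 1$ ($c{\left(L \right)} = \frac{2 L}{2 L} = 2 L \frac{1}{2 L} = 1$)
$\left(n{\left(-131,51 \right)} + c{\left(51 \right)}\right) + 2105 = \left(\frac{19}{51} + 1\right) + 2105 = \frac{70}{51} + 2105 = \frac{107425}{51}$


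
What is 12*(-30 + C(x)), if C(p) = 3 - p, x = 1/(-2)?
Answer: -318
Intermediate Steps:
x = -½ ≈ -0.50000
12*(-30 + C(x)) = 12*(-30 + (3 - 1*(-½))) = 12*(-30 + (3 + ½)) = 12*(-30 + 7/2) = 12*(-53/2) = -318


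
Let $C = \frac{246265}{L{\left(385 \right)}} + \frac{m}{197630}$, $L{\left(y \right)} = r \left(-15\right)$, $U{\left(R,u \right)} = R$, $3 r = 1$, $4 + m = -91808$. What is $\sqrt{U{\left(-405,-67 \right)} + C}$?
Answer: $\frac{2 i \sqrt{121221330301610}}{98815} \approx 222.84 i$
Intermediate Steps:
$m = -91812$ ($m = -4 - 91808 = -91812$)
$r = \frac{1}{3}$ ($r = \frac{1}{3} \cdot 1 = \frac{1}{3} \approx 0.33333$)
$L{\left(y \right)} = -5$ ($L{\left(y \right)} = \frac{1}{3} \left(-15\right) = -5$)
$C = - \frac{4866981101}{98815}$ ($C = \frac{246265}{-5} - \frac{91812}{197630} = 246265 \left(- \frac{1}{5}\right) - \frac{45906}{98815} = -49253 - \frac{45906}{98815} = - \frac{4866981101}{98815} \approx -49253.0$)
$\sqrt{U{\left(-405,-67 \right)} + C} = \sqrt{-405 - \frac{4866981101}{98815}} = \sqrt{- \frac{4907001176}{98815}} = \frac{2 i \sqrt{121221330301610}}{98815}$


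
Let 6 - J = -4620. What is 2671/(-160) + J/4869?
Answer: -1362771/86560 ≈ -15.744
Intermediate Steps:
J = 4626 (J = 6 - 1*(-4620) = 6 + 4620 = 4626)
2671/(-160) + J/4869 = 2671/(-160) + 4626/4869 = 2671*(-1/160) + 4626*(1/4869) = -2671/160 + 514/541 = -1362771/86560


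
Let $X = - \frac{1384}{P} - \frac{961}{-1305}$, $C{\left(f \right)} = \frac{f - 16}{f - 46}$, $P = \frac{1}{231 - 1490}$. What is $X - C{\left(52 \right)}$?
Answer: $\frac{2273898211}{1305} \approx 1.7425 \cdot 10^{6}$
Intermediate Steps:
$P = - \frac{1}{1259}$ ($P = \frac{1}{-1259} = - \frac{1}{1259} \approx -0.00079428$)
$C{\left(f \right)} = \frac{-16 + f}{-46 + f}$
$X = \frac{2273906041}{1305}$ ($X = - \frac{1384}{- \frac{1}{1259}} - \frac{961}{-1305} = \left(-1384\right) \left(-1259\right) - - \frac{961}{1305} = 1742456 + \frac{961}{1305} = \frac{2273906041}{1305} \approx 1.7425 \cdot 10^{6}$)
$X - C{\left(52 \right)} = \frac{2273906041}{1305} - \frac{-16 + 52}{-46 + 52} = \frac{2273906041}{1305} - \frac{1}{6} \cdot 36 = \frac{2273906041}{1305} - 6 = \frac{2273898211}{1305}$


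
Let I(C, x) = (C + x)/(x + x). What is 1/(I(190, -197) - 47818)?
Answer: -394/18840285 ≈ -2.0913e-5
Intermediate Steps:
I(C, x) = (C + x)/(2*x) (I(C, x) = (C + x)/((2*x)) = (C + x)*(1/(2*x)) = (C + x)/(2*x))
1/(I(190, -197) - 47818) = 1/((1/2)*(190 - 197)/(-197) - 47818) = 1/((1/2)*(-1/197)*(-7) - 47818) = 1/(7/394 - 47818) = 1/(-18840285/394) = -394/18840285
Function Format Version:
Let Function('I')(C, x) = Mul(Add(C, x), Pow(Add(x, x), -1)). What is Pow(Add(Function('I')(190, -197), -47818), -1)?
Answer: Rational(-394, 18840285) ≈ -2.0913e-5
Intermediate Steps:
Function('I')(C, x) = Mul(Rational(1, 2), Pow(x, -1), Add(C, x)) (Function('I')(C, x) = Mul(Add(C, x), Pow(Mul(2, x), -1)) = Mul(Add(C, x), Mul(Rational(1, 2), Pow(x, -1))) = Mul(Rational(1, 2), Pow(x, -1), Add(C, x)))
Pow(Add(Function('I')(190, -197), -47818), -1) = Pow(Add(Mul(Rational(1, 2), Pow(-197, -1), Add(190, -197)), -47818), -1) = Pow(Add(Mul(Rational(1, 2), Rational(-1, 197), -7), -47818), -1) = Pow(Add(Rational(7, 394), -47818), -1) = Pow(Rational(-18840285, 394), -1) = Rational(-394, 18840285)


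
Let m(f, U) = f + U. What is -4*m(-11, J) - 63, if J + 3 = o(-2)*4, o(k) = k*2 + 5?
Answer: -23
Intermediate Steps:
o(k) = 5 + 2*k (o(k) = 2*k + 5 = 5 + 2*k)
J = 1 (J = -3 + (5 + 2*(-2))*4 = -3 + (5 - 4)*4 = -3 + 1*4 = -3 + 4 = 1)
m(f, U) = U + f
-4*m(-11, J) - 63 = -4*(1 - 11) - 63 = -4*(-10) - 63 = 40 - 63 = -23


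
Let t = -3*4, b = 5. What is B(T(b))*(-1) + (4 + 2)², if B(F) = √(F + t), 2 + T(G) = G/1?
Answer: 36 - 3*I ≈ 36.0 - 3.0*I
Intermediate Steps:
T(G) = -2 + G (T(G) = -2 + G/1 = -2 + G*1 = -2 + G)
t = -12
B(F) = √(-12 + F) (B(F) = √(F - 12) = √(-12 + F))
B(T(b))*(-1) + (4 + 2)² = √(-12 + (-2 + 5))*(-1) + (4 + 2)² = √(-12 + 3)*(-1) + 6² = √(-9)*(-1) + 36 = (3*I)*(-1) + 36 = -3*I + 36 = 36 - 3*I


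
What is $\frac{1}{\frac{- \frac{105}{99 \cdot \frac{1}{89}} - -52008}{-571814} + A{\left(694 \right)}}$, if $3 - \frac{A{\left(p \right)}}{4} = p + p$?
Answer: $- \frac{18869862}{104540748629} \approx -0.0001805$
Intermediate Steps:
$A{\left(p \right)} = 12 - 8 p$ ($A{\left(p \right)} = 12 - 4 \left(p + p\right) = 12 - 4 \cdot 2 p = 12 - 8 p$)
$\frac{1}{\frac{- \frac{105}{99 \cdot \frac{1}{89}} - -52008}{-571814} + A{\left(694 \right)}} = \frac{1}{\frac{- \frac{105}{99 \cdot \frac{1}{89}} - -52008}{-571814} + \left(12 - 5552\right)} = \frac{1}{\left(- \frac{105}{99 \cdot \frac{1}{89}} + 52008\right) \left(- \frac{1}{571814}\right) + \left(12 - 5552\right)} = \frac{1}{\left(- \frac{105}{\frac{99}{89}} + 52008\right) \left(- \frac{1}{571814}\right) - 5540} = \frac{1}{\left(\left(-105\right) \frac{89}{99} + 52008\right) \left(- \frac{1}{571814}\right) - 5540} = \frac{1}{\left(- \frac{3115}{33} + 52008\right) \left(- \frac{1}{571814}\right) - 5540} = \frac{1}{\frac{1713149}{33} \left(- \frac{1}{571814}\right) - 5540} = \frac{1}{- \frac{1713149}{18869862} - 5540} = \frac{1}{- \frac{104540748629}{18869862}} = - \frac{18869862}{104540748629}$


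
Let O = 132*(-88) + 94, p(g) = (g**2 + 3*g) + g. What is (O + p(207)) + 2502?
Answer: 34657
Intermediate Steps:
p(g) = g**2 + 4*g
O = -11522 (O = -11616 + 94 = -11522)
(O + p(207)) + 2502 = (-11522 + 207*(4 + 207)) + 2502 = (-11522 + 207*211) + 2502 = (-11522 + 43677) + 2502 = 32155 + 2502 = 34657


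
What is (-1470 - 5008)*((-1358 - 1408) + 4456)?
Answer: -10947820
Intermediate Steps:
(-1470 - 5008)*((-1358 - 1408) + 4456) = -6478*(-2766 + 4456) = -6478*1690 = -10947820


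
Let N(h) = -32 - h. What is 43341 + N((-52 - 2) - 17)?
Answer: 43380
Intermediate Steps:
43341 + N((-52 - 2) - 17) = 43341 + (-32 - ((-52 - 2) - 17)) = 43341 + (-32 - (-54 - 17)) = 43341 + (-32 - 1*(-71)) = 43341 + (-32 + 71) = 43341 + 39 = 43380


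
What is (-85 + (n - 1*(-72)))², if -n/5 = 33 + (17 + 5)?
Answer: 82944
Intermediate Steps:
n = -275 (n = -5*(33 + (17 + 5)) = -5*(33 + 22) = -5*55 = -275)
(-85 + (n - 1*(-72)))² = (-85 + (-275 - 1*(-72)))² = (-85 + (-275 + 72))² = (-85 - 203)² = (-288)² = 82944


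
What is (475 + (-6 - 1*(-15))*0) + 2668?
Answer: 3143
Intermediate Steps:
(475 + (-6 - 1*(-15))*0) + 2668 = (475 + (-6 + 15)*0) + 2668 = (475 + 9*0) + 2668 = (475 + 0) + 2668 = 475 + 2668 = 3143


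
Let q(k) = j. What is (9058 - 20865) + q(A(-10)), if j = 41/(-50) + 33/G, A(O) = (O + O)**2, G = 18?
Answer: -885449/75 ≈ -11806.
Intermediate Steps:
A(O) = 4*O**2 (A(O) = (2*O)**2 = 4*O**2)
j = 76/75 (j = 41/(-50) + 33/18 = 41*(-1/50) + 33*(1/18) = -41/50 + 11/6 = 76/75 ≈ 1.0133)
q(k) = 76/75
(9058 - 20865) + q(A(-10)) = (9058 - 20865) + 76/75 = -11807 + 76/75 = -885449/75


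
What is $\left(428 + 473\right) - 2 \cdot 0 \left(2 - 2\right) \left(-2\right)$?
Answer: $0$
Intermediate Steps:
$\left(428 + 473\right) - 2 \cdot 0 \left(2 - 2\right) \left(-2\right) = 901 - 2 \cdot 0 \cdot 0 \left(-2\right) = 901 \left(-2\right) 0 \left(-2\right) = 901 \cdot 0 \left(-2\right) = 901 \cdot 0 = 0$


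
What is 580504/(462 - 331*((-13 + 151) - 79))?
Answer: -580504/19067 ≈ -30.445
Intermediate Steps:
580504/(462 - 331*((-13 + 151) - 79)) = 580504/(462 - 331*(138 - 79)) = 580504/(462 - 331*59) = 580504/(462 - 19529) = 580504/(-19067) = 580504*(-1/19067) = -580504/19067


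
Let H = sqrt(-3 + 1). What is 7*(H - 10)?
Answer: -70 + 7*I*sqrt(2) ≈ -70.0 + 9.8995*I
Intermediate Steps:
H = I*sqrt(2) (H = sqrt(-2) = I*sqrt(2) ≈ 1.4142*I)
7*(H - 10) = 7*(I*sqrt(2) - 10) = 7*(-10 + I*sqrt(2)) = -70 + 7*I*sqrt(2)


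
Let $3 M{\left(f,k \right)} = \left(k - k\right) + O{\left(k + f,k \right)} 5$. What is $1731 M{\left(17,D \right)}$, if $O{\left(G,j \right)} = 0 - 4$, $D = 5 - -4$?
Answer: $-11540$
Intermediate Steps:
$D = 9$ ($D = 5 + 4 = 9$)
$O{\left(G,j \right)} = -4$ ($O{\left(G,j \right)} = 0 - 4 = -4$)
$M{\left(f,k \right)} = - \frac{20}{3}$ ($M{\left(f,k \right)} = \frac{\left(k - k\right) - 20}{3} = \frac{0 - 20}{3} = \frac{1}{3} \left(-20\right) = - \frac{20}{3}$)
$1731 M{\left(17,D \right)} = 1731 \left(- \frac{20}{3}\right) = -11540$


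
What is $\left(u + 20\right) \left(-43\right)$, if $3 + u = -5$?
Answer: $-516$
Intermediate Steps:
$u = -8$ ($u = -3 - 5 = -8$)
$\left(u + 20\right) \left(-43\right) = \left(-8 + 20\right) \left(-43\right) = 12 \left(-43\right) = -516$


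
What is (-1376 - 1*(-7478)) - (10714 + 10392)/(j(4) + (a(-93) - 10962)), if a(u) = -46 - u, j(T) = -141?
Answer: 33742409/5528 ≈ 6103.9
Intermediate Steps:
(-1376 - 1*(-7478)) - (10714 + 10392)/(j(4) + (a(-93) - 10962)) = (-1376 - 1*(-7478)) - (10714 + 10392)/(-141 + ((-46 - 1*(-93)) - 10962)) = (-1376 + 7478) - 21106/(-141 + ((-46 + 93) - 10962)) = 6102 - 21106/(-141 + (47 - 10962)) = 6102 - 21106/(-141 - 10915) = 6102 - 21106/(-11056) = 6102 - 21106*(-1)/11056 = 6102 - 1*(-10553/5528) = 6102 + 10553/5528 = 33742409/5528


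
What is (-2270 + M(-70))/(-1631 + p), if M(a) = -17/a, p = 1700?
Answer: -52961/1610 ≈ -32.895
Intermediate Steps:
(-2270 + M(-70))/(-1631 + p) = (-2270 - 17/(-70))/(-1631 + 1700) = (-2270 - 17*(-1/70))/69 = (-2270 + 17/70)*(1/69) = -158883/70*1/69 = -52961/1610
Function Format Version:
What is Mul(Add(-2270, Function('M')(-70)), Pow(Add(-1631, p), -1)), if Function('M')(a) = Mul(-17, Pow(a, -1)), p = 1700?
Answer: Rational(-52961, 1610) ≈ -32.895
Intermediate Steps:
Mul(Add(-2270, Function('M')(-70)), Pow(Add(-1631, p), -1)) = Mul(Add(-2270, Mul(-17, Pow(-70, -1))), Pow(Add(-1631, 1700), -1)) = Mul(Add(-2270, Mul(-17, Rational(-1, 70))), Pow(69, -1)) = Mul(Add(-2270, Rational(17, 70)), Rational(1, 69)) = Mul(Rational(-158883, 70), Rational(1, 69)) = Rational(-52961, 1610)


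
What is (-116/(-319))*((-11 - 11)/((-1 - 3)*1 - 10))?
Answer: 4/7 ≈ 0.57143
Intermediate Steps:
(-116/(-319))*((-11 - 11)/((-1 - 3)*1 - 10)) = (-116*(-1/319))*(-22/(-4*1 - 10)) = 4*(-22/(-4 - 10))/11 = 4*(-22/(-14))/11 = 4*(-22*(-1/14))/11 = (4/11)*(11/7) = 4/7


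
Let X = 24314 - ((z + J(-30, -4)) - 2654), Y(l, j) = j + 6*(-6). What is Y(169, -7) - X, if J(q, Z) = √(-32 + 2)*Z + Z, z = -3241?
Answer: -30256 - 4*I*√30 ≈ -30256.0 - 21.909*I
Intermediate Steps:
J(q, Z) = Z + I*Z*√30 (J(q, Z) = √(-30)*Z + Z = (I*√30)*Z + Z = I*Z*√30 + Z = Z + I*Z*√30)
Y(l, j) = -36 + j (Y(l, j) = j - 36 = -36 + j)
X = 30213 + 4*I*√30 (X = 24314 - ((-3241 - 4*(1 + I*√30)) - 2654) = 24314 - ((-3241 + (-4 - 4*I*√30)) - 2654) = 24314 - ((-3245 - 4*I*√30) - 2654) = 24314 - (-5899 - 4*I*√30) = 24314 + (5899 + 4*I*√30) = 30213 + 4*I*√30 ≈ 30213.0 + 21.909*I)
Y(169, -7) - X = (-36 - 7) - (30213 + 4*I*√30) = -43 + (-30213 - 4*I*√30) = -30256 - 4*I*√30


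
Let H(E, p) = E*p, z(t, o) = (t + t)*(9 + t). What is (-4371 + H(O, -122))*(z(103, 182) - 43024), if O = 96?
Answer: 320888016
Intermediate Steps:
z(t, o) = 2*t*(9 + t) (z(t, o) = (2*t)*(9 + t) = 2*t*(9 + t))
(-4371 + H(O, -122))*(z(103, 182) - 43024) = (-4371 + 96*(-122))*(2*103*(9 + 103) - 43024) = (-4371 - 11712)*(2*103*112 - 43024) = -16083*(23072 - 43024) = -16083*(-19952) = 320888016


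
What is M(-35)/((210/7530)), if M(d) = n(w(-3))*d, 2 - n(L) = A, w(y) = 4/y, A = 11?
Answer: 11295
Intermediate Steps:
n(L) = -9 (n(L) = 2 - 1*11 = 2 - 11 = -9)
M(d) = -9*d
M(-35)/((210/7530)) = (-9*(-35))/((210/7530)) = 315/((210*(1/7530))) = 315/(7/251) = 315*(251/7) = 11295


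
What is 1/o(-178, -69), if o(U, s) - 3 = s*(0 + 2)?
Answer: -1/135 ≈ -0.0074074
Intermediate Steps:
o(U, s) = 3 + 2*s (o(U, s) = 3 + s*(0 + 2) = 3 + s*2 = 3 + 2*s)
1/o(-178, -69) = 1/(3 + 2*(-69)) = 1/(3 - 138) = 1/(-135) = -1/135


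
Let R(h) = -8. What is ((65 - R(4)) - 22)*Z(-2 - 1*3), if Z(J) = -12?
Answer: -612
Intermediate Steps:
((65 - R(4)) - 22)*Z(-2 - 1*3) = ((65 - 1*(-8)) - 22)*(-12) = ((65 + 8) - 22)*(-12) = (73 - 22)*(-12) = 51*(-12) = -612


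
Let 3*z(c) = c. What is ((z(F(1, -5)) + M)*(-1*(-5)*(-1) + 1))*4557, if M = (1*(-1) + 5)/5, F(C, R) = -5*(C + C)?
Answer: 230888/5 ≈ 46178.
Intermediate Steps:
F(C, R) = -10*C
z(c) = c/3
M = ⅘ (M = (-1 + 5)*(⅕) = 4*(⅕) = ⅘ ≈ 0.80000)
((z(F(1, -5)) + M)*(-1*(-5)*(-1) + 1))*4557 = (((-10*1)/3 + ⅘)*(-1*(-5)*(-1) + 1))*4557 = (((⅓)*(-10) + ⅘)*(5*(-1) + 1))*4557 = ((-10/3 + ⅘)*(-5 + 1))*4557 = -38/15*(-4)*4557 = (152/15)*4557 = 230888/5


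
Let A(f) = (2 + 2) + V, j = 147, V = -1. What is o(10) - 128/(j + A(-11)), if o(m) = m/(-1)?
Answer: -814/75 ≈ -10.853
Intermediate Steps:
o(m) = -m (o(m) = m*(-1) = -m)
A(f) = 3 (A(f) = (2 + 2) - 1 = 4 - 1 = 3)
o(10) - 128/(j + A(-11)) = -1*10 - 128/(147 + 3) = -10 - 128/150 = -10 + (1/150)*(-128) = -10 - 64/75 = -814/75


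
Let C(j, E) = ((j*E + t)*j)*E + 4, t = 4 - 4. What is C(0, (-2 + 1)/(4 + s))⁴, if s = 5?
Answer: 256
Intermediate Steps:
t = 0
C(j, E) = 4 + E²*j² (C(j, E) = ((j*E + 0)*j)*E + 4 = ((E*j + 0)*j)*E + 4 = ((E*j)*j)*E + 4 = (E*j²)*E + 4 = E²*j² + 4 = 4 + E²*j²)
C(0, (-2 + 1)/(4 + s))⁴ = (4 + ((-2 + 1)/(4 + 5))²*0²)⁴ = (4 + (-1/9)²*0)⁴ = (4 + (-1*⅑)²*0)⁴ = (4 + (-⅑)²*0)⁴ = (4 + (1/81)*0)⁴ = (4 + 0)⁴ = 4⁴ = 256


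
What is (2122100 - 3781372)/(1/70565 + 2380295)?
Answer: -29271632170/41991379169 ≈ -0.69709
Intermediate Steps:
(2122100 - 3781372)/(1/70565 + 2380295) = -1659272/(1/70565 + 2380295) = -1659272/167965516676/70565 = -1659272*70565/167965516676 = -29271632170/41991379169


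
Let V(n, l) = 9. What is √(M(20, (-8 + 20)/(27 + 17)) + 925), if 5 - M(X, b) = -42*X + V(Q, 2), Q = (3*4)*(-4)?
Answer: √1761 ≈ 41.964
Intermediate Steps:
Q = -48 (Q = 12*(-4) = -48)
M(X, b) = -4 + 42*X (M(X, b) = 5 - (-42*X + 9) = 5 - (9 - 42*X) = 5 + (-9 + 42*X) = -4 + 42*X)
√(M(20, (-8 + 20)/(27 + 17)) + 925) = √((-4 + 42*20) + 925) = √((-4 + 840) + 925) = √(836 + 925) = √1761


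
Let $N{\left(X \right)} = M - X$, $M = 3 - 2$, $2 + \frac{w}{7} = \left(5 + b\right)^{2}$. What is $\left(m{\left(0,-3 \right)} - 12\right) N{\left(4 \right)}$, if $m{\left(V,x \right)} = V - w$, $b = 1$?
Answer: $750$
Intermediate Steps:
$w = 238$ ($w = -14 + 7 \left(5 + 1\right)^{2} = -14 + 7 \cdot 6^{2} = -14 + 7 \cdot 36 = -14 + 252 = 238$)
$M = 1$
$m{\left(V,x \right)} = -238 + V$ ($m{\left(V,x \right)} = V - 238 = -238 + V$)
$N{\left(X \right)} = 1 - X$
$\left(m{\left(0,-3 \right)} - 12\right) N{\left(4 \right)} = \left(\left(-238 + 0\right) - 12\right) \left(1 - 4\right) = \left(-238 - 12\right) \left(1 - 4\right) = \left(-250\right) \left(-3\right) = 750$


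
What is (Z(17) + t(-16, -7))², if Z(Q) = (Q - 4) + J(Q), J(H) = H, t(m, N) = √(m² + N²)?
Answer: (30 + √305)² ≈ 2252.9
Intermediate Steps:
t(m, N) = √(N² + m²)
Z(Q) = -4 + 2*Q (Z(Q) = (Q - 4) + Q = (-4 + Q) + Q = -4 + 2*Q)
(Z(17) + t(-16, -7))² = ((-4 + 2*17) + √((-7)² + (-16)²))² = ((-4 + 34) + √(49 + 256))² = (30 + √305)²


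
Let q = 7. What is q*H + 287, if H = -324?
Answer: -1981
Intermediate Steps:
q*H + 287 = 7*(-324) + 287 = -2268 + 287 = -1981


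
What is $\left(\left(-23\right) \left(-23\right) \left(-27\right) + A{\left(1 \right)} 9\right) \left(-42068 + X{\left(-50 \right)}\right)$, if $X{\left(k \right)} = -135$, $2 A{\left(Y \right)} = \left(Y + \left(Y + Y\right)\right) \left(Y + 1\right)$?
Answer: $601645968$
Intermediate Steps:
$A{\left(Y \right)} = \frac{3 Y \left(1 + Y\right)}{2}$ ($A{\left(Y \right)} = \frac{\left(Y + \left(Y + Y\right)\right) \left(Y + 1\right)}{2} = \frac{\left(Y + 2 Y\right) \left(1 + Y\right)}{2} = \frac{3 Y \left(1 + Y\right)}{2}$)
$\left(\left(-23\right) \left(-23\right) \left(-27\right) + A{\left(1 \right)} 9\right) \left(-42068 + X{\left(-50 \right)}\right) = \left(\left(-23\right) \left(-23\right) \left(-27\right) + \frac{3}{2} \cdot 1 \left(1 + 1\right) 9\right) \left(-42068 - 135\right) = \left(529 \left(-27\right) + \frac{3}{2} \cdot 1 \cdot 2 \cdot 9\right) \left(-42203\right) = \left(-14283 + 3 \cdot 9\right) \left(-42203\right) = \left(-14283 + 27\right) \left(-42203\right) = \left(-14256\right) \left(-42203\right) = 601645968$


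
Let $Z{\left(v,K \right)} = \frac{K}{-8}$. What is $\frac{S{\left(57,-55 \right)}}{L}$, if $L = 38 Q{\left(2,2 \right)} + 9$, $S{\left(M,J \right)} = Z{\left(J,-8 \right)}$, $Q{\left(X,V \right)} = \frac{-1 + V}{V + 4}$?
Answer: $\frac{3}{46} \approx 0.065217$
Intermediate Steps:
$Z{\left(v,K \right)} = - \frac{K}{8}$ ($Z{\left(v,K \right)} = K \left(- \frac{1}{8}\right) = - \frac{K}{8}$)
$Q{\left(X,V \right)} = \frac{-1 + V}{4 + V}$
$S{\left(M,J \right)} = 1$ ($S{\left(M,J \right)} = \left(- \frac{1}{8}\right) \left(-8\right) = 1$)
$L = \frac{46}{3}$ ($L = 38 \frac{-1 + 2}{4 + 2} + 9 = 38 \cdot \frac{1}{6} \cdot 1 + 9 = 38 \cdot \frac{1}{6} + 9 = \frac{19}{3} + 9 = \frac{46}{3} \approx 15.333$)
$\frac{S{\left(57,-55 \right)}}{L} = 1 \frac{1}{\frac{46}{3}} = 1 \cdot \frac{3}{46} = \frac{3}{46}$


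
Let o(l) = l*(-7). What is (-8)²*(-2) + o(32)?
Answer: -352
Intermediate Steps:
o(l) = -7*l
(-8)²*(-2) + o(32) = (-8)²*(-2) - 7*32 = 64*(-2) - 224 = -128 - 224 = -352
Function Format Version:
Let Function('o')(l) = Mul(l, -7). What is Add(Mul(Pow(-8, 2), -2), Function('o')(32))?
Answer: -352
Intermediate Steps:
Function('o')(l) = Mul(-7, l)
Add(Mul(Pow(-8, 2), -2), Function('o')(32)) = Add(Mul(Pow(-8, 2), -2), Mul(-7, 32)) = Add(Mul(64, -2), -224) = Add(-128, -224) = -352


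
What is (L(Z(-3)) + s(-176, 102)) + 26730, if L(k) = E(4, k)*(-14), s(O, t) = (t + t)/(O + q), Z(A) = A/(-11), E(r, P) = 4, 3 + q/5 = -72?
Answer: 14697170/551 ≈ 26674.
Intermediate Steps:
q = -375 (q = -15 + 5*(-72) = -15 - 360 = -375)
Z(A) = -A/11 (Z(A) = A*(-1/11) = -A/11)
s(O, t) = 2*t/(-375 + O) (s(O, t) = (t + t)/(O - 375) = (2*t)/(-375 + O) = 2*t/(-375 + O))
L(k) = -56 (L(k) = 4*(-14) = -56)
(L(Z(-3)) + s(-176, 102)) + 26730 = (-56 + 2*102/(-375 - 176)) + 26730 = (-56 + 2*102/(-551)) + 26730 = (-56 + 2*102*(-1/551)) + 26730 = (-56 - 204/551) + 26730 = -31060/551 + 26730 = 14697170/551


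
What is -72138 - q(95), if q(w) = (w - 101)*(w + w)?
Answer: -70998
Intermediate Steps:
q(w) = 2*w*(-101 + w) (q(w) = (-101 + w)*(2*w) = 2*w*(-101 + w))
-72138 - q(95) = -72138 - 2*95*(-101 + 95) = -72138 - 2*95*(-6) = -72138 - 1*(-1140) = -72138 + 1140 = -70998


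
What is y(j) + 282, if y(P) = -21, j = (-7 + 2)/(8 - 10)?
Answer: 261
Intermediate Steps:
j = 5/2 (j = -5/(-2) = -5*(-1/2) = 5/2 ≈ 2.5000)
y(j) + 282 = -21 + 282 = 261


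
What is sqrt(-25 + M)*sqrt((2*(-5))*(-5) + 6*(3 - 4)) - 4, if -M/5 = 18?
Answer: -4 + 2*I*sqrt(1265) ≈ -4.0 + 71.134*I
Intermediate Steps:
M = -90 (M = -5*18 = -90)
sqrt(-25 + M)*sqrt((2*(-5))*(-5) + 6*(3 - 4)) - 4 = sqrt(-25 - 90)*sqrt((2*(-5))*(-5) + 6*(3 - 4)) - 4 = sqrt(-115)*sqrt(-10*(-5) + 6*(-1)) - 4 = (I*sqrt(115))*sqrt(50 - 6) - 4 = (I*sqrt(115))*sqrt(44) - 4 = (I*sqrt(115))*(2*sqrt(11)) - 4 = 2*I*sqrt(1265) - 4 = -4 + 2*I*sqrt(1265)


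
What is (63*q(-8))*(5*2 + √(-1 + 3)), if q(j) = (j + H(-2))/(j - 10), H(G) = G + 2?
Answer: 280 + 28*√2 ≈ 319.60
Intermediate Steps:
H(G) = 2 + G
q(j) = j/(-10 + j) (q(j) = (j + (2 - 2))/(j - 10) = (j + 0)/(-10 + j) = j/(-10 + j))
(63*q(-8))*(5*2 + √(-1 + 3)) = (63*(-8/(-10 - 8)))*(5*2 + √(-1 + 3)) = (63*(-8/(-18)))*(10 + √2) = (63*(-8*(-1/18)))*(10 + √2) = (63*(4/9))*(10 + √2) = 28*(10 + √2) = 280 + 28*√2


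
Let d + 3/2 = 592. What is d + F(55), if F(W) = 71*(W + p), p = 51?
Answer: 16233/2 ≈ 8116.5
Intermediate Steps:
d = 1181/2 (d = -3/2 + 592 = 1181/2 ≈ 590.50)
F(W) = 3621 + 71*W (F(W) = 71*(W + 51) = 71*(51 + W) = 3621 + 71*W)
d + F(55) = 1181/2 + (3621 + 71*55) = 1181/2 + (3621 + 3905) = 1181/2 + 7526 = 16233/2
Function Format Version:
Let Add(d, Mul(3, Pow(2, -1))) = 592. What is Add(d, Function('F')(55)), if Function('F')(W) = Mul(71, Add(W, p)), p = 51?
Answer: Rational(16233, 2) ≈ 8116.5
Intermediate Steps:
d = Rational(1181, 2) (d = Add(Rational(-3, 2), 592) = Rational(1181, 2) ≈ 590.50)
Function('F')(W) = Add(3621, Mul(71, W)) (Function('F')(W) = Mul(71, Add(W, 51)) = Mul(71, Add(51, W)) = Add(3621, Mul(71, W)))
Add(d, Function('F')(55)) = Add(Rational(1181, 2), Add(3621, Mul(71, 55))) = Add(Rational(1181, 2), Add(3621, 3905)) = Add(Rational(1181, 2), 7526) = Rational(16233, 2)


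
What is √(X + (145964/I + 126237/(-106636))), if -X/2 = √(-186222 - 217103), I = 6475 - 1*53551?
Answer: √(-1687012918405055859 - 3937556752102097640*I*√16133)/627499542 ≈ 25.158 - 25.243*I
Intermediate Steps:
I = -47076 (I = 6475 - 53551 = -47076)
X = -10*I*√16133 (X = -2*√(-186222 - 217103) = -10*I*√16133 ≈ -1270.2*I)
√(X + (145964/I + 126237/(-106636))) = √(-10*I*√16133 + (145964/(-47076) + 126237/(-106636))) = √(-10*I*√16133 + (145964*(-1/47076) + 126237*(-1/106636))) = √(-10*I*√16133 + (-36491/11769 - 126237/106636)) = √(-10*I*√16133 - 5376937529/1254999084) = √(-5376937529/1254999084 - 10*I*√16133)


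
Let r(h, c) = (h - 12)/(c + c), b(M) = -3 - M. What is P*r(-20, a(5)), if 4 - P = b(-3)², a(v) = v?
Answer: -64/5 ≈ -12.800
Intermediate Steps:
r(h, c) = (-12 + h)/(2*c) (r(h, c) = (-12 + h)/((2*c)) = (-12 + h)*(1/(2*c)) = (-12 + h)/(2*c))
P = 4 (P = 4 - (-3 - 1*(-3))² = 4 - (-3 + 3)² = 4 - 1*0² = 4 - 1*0 = 4 + 0 = 4)
P*r(-20, a(5)) = 4*((½)*(-12 - 20)/5) = 4*((½)*(⅕)*(-32)) = 4*(-16/5) = -64/5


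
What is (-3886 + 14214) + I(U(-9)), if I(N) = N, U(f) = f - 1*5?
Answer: 10314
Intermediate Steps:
U(f) = -5 + f (U(f) = f - 5 = -5 + f)
(-3886 + 14214) + I(U(-9)) = (-3886 + 14214) + (-5 - 9) = 10328 - 14 = 10314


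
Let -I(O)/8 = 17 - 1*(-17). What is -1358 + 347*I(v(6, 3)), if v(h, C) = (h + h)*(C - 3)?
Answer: -95742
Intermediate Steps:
v(h, C) = 2*h*(-3 + C) (v(h, C) = (2*h)*(-3 + C) = 2*h*(-3 + C))
I(O) = -272 (I(O) = -8*(17 - 1*(-17)) = -8*(17 + 17) = -8*34 = -272)
-1358 + 347*I(v(6, 3)) = -1358 + 347*(-272) = -1358 - 94384 = -95742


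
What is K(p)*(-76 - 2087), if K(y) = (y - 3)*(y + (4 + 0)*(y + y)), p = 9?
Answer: -1051218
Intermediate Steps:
K(y) = 9*y*(-3 + y) (K(y) = (-3 + y)*(y + 4*(2*y)) = (-3 + y)*(y + 8*y) = (-3 + y)*(9*y) = 9*y*(-3 + y))
K(p)*(-76 - 2087) = (9*9*(-3 + 9))*(-76 - 2087) = (9*9*6)*(-2163) = 486*(-2163) = -1051218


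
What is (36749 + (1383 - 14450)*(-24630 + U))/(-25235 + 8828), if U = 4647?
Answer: -261154610/16407 ≈ -15917.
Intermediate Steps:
(36749 + (1383 - 14450)*(-24630 + U))/(-25235 + 8828) = (36749 + (1383 - 14450)*(-24630 + 4647))/(-25235 + 8828) = (36749 - 13067*(-19983))/(-16407) = (36749 + 261117861)*(-1/16407) = 261154610*(-1/16407) = -261154610/16407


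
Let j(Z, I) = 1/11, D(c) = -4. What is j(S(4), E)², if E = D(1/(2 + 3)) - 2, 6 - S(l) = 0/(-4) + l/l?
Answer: 1/121 ≈ 0.0082645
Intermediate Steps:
S(l) = 5 (S(l) = 6 - (0/(-4) + l/l) = 6 - (0*(-¼) + 1) = 6 - (0 + 1) = 6 - 1*1 = 6 - 1 = 5)
E = -6 (E = -4 - 2 = -6)
j(Z, I) = 1/11
j(S(4), E)² = (1/11)² = 1/121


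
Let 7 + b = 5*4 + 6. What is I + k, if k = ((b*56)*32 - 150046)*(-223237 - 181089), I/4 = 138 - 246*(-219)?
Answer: 46901223396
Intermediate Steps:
I = 216048 (I = 4*(138 - 246*(-219)) = 4*(138 + 53874) = 4*54012 = 216048)
b = 19 (b = -7 + (5*4 + 6) = -7 + (20 + 6) = -7 + 26 = 19)
k = 46901007348 (k = ((19*56)*32 - 150046)*(-223237 - 181089) = (1064*32 - 150046)*(-404326) = (34048 - 150046)*(-404326) = -115998*(-404326) = 46901007348)
I + k = 216048 + 46901007348 = 46901223396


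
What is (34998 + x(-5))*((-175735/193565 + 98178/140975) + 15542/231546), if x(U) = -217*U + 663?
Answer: -3351270467590024388/631838693005275 ≈ -5304.0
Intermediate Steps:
x(U) = 663 - 217*U
(34998 + x(-5))*((-175735/193565 + 98178/140975) + 15542/231546) = (34998 + (663 - 217*(-5)))*((-175735/193565 + 98178/140975) + 15542/231546) = (34998 + (663 + 1085))*((-175735*1/193565 + 98178*(1/140975)) + 15542*(1/231546)) = (34998 + 1748)*((-35147/38713 + 98178/140975) + 7771/115773) = 36746*(-1154083411/5457565175 + 7771/115773) = 36746*(-91200959766778/631838693005275) = -3351270467590024388/631838693005275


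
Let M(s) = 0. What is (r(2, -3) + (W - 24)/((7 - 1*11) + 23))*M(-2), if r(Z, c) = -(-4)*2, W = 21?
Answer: 0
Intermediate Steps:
r(Z, c) = 8 (r(Z, c) = -4*(-2) = 8)
(r(2, -3) + (W - 24)/((7 - 1*11) + 23))*M(-2) = (8 + (21 - 24)/((7 - 1*11) + 23))*0 = (8 - 3/((7 - 11) + 23))*0 = (8 - 3/(-4 + 23))*0 = (8 - 3/19)*0 = (149/19)*0 = 0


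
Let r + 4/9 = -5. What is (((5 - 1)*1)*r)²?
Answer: 38416/81 ≈ 474.27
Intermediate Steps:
r = -49/9 (r = -4/9 - 5 = -49/9 ≈ -5.4444)
(((5 - 1)*1)*r)² = (((5 - 1)*1)*(-49/9))² = ((4*1)*(-49/9))² = (4*(-49/9))² = (-196/9)² = 38416/81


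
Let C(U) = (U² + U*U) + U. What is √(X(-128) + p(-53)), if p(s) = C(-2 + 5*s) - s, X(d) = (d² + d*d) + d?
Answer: 2*√43751 ≈ 418.33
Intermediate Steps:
X(d) = d + 2*d² (X(d) = (d² + d²) + d = 2*d² + d = d + 2*d²)
C(U) = U + 2*U² (C(U) = (U² + U²) + U = 2*U² + U = U + 2*U²)
p(s) = -s + (-3 + 10*s)*(-2 + 5*s) (p(s) = (-2 + 5*s)*(1 + 2*(-2 + 5*s)) - s = (-2 + 5*s)*(1 + (-4 + 10*s)) - s = (-2 + 5*s)*(-3 + 10*s) - s = (-3 + 10*s)*(-2 + 5*s) - s = -s + (-3 + 10*s)*(-2 + 5*s))
√(X(-128) + p(-53)) = √(-128*(1 + 2*(-128)) + (6 - 36*(-53) + 50*(-53)²)) = √(-128*(1 - 256) + (6 + 1908 + 50*2809)) = √(-128*(-255) + (6 + 1908 + 140450)) = √(32640 + 142364) = √175004 = 2*√43751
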